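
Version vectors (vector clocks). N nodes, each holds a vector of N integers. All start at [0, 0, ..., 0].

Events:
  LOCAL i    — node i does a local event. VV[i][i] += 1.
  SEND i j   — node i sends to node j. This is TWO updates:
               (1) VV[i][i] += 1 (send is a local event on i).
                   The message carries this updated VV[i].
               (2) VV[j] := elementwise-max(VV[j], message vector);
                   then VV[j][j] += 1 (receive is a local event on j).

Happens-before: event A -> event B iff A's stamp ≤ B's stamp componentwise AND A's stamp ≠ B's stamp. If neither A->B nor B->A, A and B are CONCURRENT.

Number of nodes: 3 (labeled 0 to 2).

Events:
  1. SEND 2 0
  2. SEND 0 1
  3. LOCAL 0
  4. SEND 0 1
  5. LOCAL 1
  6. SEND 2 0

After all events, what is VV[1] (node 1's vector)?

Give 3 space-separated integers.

Initial: VV[0]=[0, 0, 0]
Initial: VV[1]=[0, 0, 0]
Initial: VV[2]=[0, 0, 0]
Event 1: SEND 2->0: VV[2][2]++ -> VV[2]=[0, 0, 1], msg_vec=[0, 0, 1]; VV[0]=max(VV[0],msg_vec) then VV[0][0]++ -> VV[0]=[1, 0, 1]
Event 2: SEND 0->1: VV[0][0]++ -> VV[0]=[2, 0, 1], msg_vec=[2, 0, 1]; VV[1]=max(VV[1],msg_vec) then VV[1][1]++ -> VV[1]=[2, 1, 1]
Event 3: LOCAL 0: VV[0][0]++ -> VV[0]=[3, 0, 1]
Event 4: SEND 0->1: VV[0][0]++ -> VV[0]=[4, 0, 1], msg_vec=[4, 0, 1]; VV[1]=max(VV[1],msg_vec) then VV[1][1]++ -> VV[1]=[4, 2, 1]
Event 5: LOCAL 1: VV[1][1]++ -> VV[1]=[4, 3, 1]
Event 6: SEND 2->0: VV[2][2]++ -> VV[2]=[0, 0, 2], msg_vec=[0, 0, 2]; VV[0]=max(VV[0],msg_vec) then VV[0][0]++ -> VV[0]=[5, 0, 2]
Final vectors: VV[0]=[5, 0, 2]; VV[1]=[4, 3, 1]; VV[2]=[0, 0, 2]

Answer: 4 3 1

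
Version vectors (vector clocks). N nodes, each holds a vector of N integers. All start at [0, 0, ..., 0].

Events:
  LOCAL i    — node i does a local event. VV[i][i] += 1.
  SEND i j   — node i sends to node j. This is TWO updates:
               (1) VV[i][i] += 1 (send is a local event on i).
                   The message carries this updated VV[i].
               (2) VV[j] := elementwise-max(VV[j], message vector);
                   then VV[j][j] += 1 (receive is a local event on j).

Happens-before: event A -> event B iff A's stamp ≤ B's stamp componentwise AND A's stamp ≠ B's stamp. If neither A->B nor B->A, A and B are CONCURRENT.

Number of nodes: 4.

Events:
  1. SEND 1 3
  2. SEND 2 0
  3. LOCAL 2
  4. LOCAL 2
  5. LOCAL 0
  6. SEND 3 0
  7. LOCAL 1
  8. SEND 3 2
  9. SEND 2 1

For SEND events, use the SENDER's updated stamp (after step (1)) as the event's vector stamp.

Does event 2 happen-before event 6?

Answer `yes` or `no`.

Answer: no

Derivation:
Initial: VV[0]=[0, 0, 0, 0]
Initial: VV[1]=[0, 0, 0, 0]
Initial: VV[2]=[0, 0, 0, 0]
Initial: VV[3]=[0, 0, 0, 0]
Event 1: SEND 1->3: VV[1][1]++ -> VV[1]=[0, 1, 0, 0], msg_vec=[0, 1, 0, 0]; VV[3]=max(VV[3],msg_vec) then VV[3][3]++ -> VV[3]=[0, 1, 0, 1]
Event 2: SEND 2->0: VV[2][2]++ -> VV[2]=[0, 0, 1, 0], msg_vec=[0, 0, 1, 0]; VV[0]=max(VV[0],msg_vec) then VV[0][0]++ -> VV[0]=[1, 0, 1, 0]
Event 3: LOCAL 2: VV[2][2]++ -> VV[2]=[0, 0, 2, 0]
Event 4: LOCAL 2: VV[2][2]++ -> VV[2]=[0, 0, 3, 0]
Event 5: LOCAL 0: VV[0][0]++ -> VV[0]=[2, 0, 1, 0]
Event 6: SEND 3->0: VV[3][3]++ -> VV[3]=[0, 1, 0, 2], msg_vec=[0, 1, 0, 2]; VV[0]=max(VV[0],msg_vec) then VV[0][0]++ -> VV[0]=[3, 1, 1, 2]
Event 7: LOCAL 1: VV[1][1]++ -> VV[1]=[0, 2, 0, 0]
Event 8: SEND 3->2: VV[3][3]++ -> VV[3]=[0, 1, 0, 3], msg_vec=[0, 1, 0, 3]; VV[2]=max(VV[2],msg_vec) then VV[2][2]++ -> VV[2]=[0, 1, 4, 3]
Event 9: SEND 2->1: VV[2][2]++ -> VV[2]=[0, 1, 5, 3], msg_vec=[0, 1, 5, 3]; VV[1]=max(VV[1],msg_vec) then VV[1][1]++ -> VV[1]=[0, 3, 5, 3]
Event 2 stamp: [0, 0, 1, 0]
Event 6 stamp: [0, 1, 0, 2]
[0, 0, 1, 0] <= [0, 1, 0, 2]? False. Equal? False. Happens-before: False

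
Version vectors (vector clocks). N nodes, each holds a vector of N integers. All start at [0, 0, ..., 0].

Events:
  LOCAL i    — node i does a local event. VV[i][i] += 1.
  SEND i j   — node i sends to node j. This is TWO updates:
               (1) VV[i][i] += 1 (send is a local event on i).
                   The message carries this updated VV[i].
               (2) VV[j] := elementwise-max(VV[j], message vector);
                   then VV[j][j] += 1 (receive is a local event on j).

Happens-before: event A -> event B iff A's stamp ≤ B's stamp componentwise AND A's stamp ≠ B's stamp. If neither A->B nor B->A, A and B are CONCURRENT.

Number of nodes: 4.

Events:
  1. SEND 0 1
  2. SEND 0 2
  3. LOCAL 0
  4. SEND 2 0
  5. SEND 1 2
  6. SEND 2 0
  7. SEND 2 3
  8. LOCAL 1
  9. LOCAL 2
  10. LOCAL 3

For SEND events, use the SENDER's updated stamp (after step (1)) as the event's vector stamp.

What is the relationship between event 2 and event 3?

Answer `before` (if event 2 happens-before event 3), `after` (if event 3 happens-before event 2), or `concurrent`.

Answer: before

Derivation:
Initial: VV[0]=[0, 0, 0, 0]
Initial: VV[1]=[0, 0, 0, 0]
Initial: VV[2]=[0, 0, 0, 0]
Initial: VV[3]=[0, 0, 0, 0]
Event 1: SEND 0->1: VV[0][0]++ -> VV[0]=[1, 0, 0, 0], msg_vec=[1, 0, 0, 0]; VV[1]=max(VV[1],msg_vec) then VV[1][1]++ -> VV[1]=[1, 1, 0, 0]
Event 2: SEND 0->2: VV[0][0]++ -> VV[0]=[2, 0, 0, 0], msg_vec=[2, 0, 0, 0]; VV[2]=max(VV[2],msg_vec) then VV[2][2]++ -> VV[2]=[2, 0, 1, 0]
Event 3: LOCAL 0: VV[0][0]++ -> VV[0]=[3, 0, 0, 0]
Event 4: SEND 2->0: VV[2][2]++ -> VV[2]=[2, 0, 2, 0], msg_vec=[2, 0, 2, 0]; VV[0]=max(VV[0],msg_vec) then VV[0][0]++ -> VV[0]=[4, 0, 2, 0]
Event 5: SEND 1->2: VV[1][1]++ -> VV[1]=[1, 2, 0, 0], msg_vec=[1, 2, 0, 0]; VV[2]=max(VV[2],msg_vec) then VV[2][2]++ -> VV[2]=[2, 2, 3, 0]
Event 6: SEND 2->0: VV[2][2]++ -> VV[2]=[2, 2, 4, 0], msg_vec=[2, 2, 4, 0]; VV[0]=max(VV[0],msg_vec) then VV[0][0]++ -> VV[0]=[5, 2, 4, 0]
Event 7: SEND 2->3: VV[2][2]++ -> VV[2]=[2, 2, 5, 0], msg_vec=[2, 2, 5, 0]; VV[3]=max(VV[3],msg_vec) then VV[3][3]++ -> VV[3]=[2, 2, 5, 1]
Event 8: LOCAL 1: VV[1][1]++ -> VV[1]=[1, 3, 0, 0]
Event 9: LOCAL 2: VV[2][2]++ -> VV[2]=[2, 2, 6, 0]
Event 10: LOCAL 3: VV[3][3]++ -> VV[3]=[2, 2, 5, 2]
Event 2 stamp: [2, 0, 0, 0]
Event 3 stamp: [3, 0, 0, 0]
[2, 0, 0, 0] <= [3, 0, 0, 0]? True
[3, 0, 0, 0] <= [2, 0, 0, 0]? False
Relation: before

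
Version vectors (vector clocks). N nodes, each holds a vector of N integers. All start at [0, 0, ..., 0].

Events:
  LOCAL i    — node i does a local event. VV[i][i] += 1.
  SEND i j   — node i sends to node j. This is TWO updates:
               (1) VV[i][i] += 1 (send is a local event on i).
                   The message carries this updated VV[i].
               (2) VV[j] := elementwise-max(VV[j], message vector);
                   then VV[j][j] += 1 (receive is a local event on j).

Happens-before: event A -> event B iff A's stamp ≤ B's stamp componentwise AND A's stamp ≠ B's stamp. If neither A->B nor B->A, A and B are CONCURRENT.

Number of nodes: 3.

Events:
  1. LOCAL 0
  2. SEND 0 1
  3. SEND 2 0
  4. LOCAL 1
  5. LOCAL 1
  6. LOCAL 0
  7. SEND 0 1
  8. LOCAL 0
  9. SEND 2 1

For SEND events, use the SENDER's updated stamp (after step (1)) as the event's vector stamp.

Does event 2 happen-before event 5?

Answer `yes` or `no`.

Initial: VV[0]=[0, 0, 0]
Initial: VV[1]=[0, 0, 0]
Initial: VV[2]=[0, 0, 0]
Event 1: LOCAL 0: VV[0][0]++ -> VV[0]=[1, 0, 0]
Event 2: SEND 0->1: VV[0][0]++ -> VV[0]=[2, 0, 0], msg_vec=[2, 0, 0]; VV[1]=max(VV[1],msg_vec) then VV[1][1]++ -> VV[1]=[2, 1, 0]
Event 3: SEND 2->0: VV[2][2]++ -> VV[2]=[0, 0, 1], msg_vec=[0, 0, 1]; VV[0]=max(VV[0],msg_vec) then VV[0][0]++ -> VV[0]=[3, 0, 1]
Event 4: LOCAL 1: VV[1][1]++ -> VV[1]=[2, 2, 0]
Event 5: LOCAL 1: VV[1][1]++ -> VV[1]=[2, 3, 0]
Event 6: LOCAL 0: VV[0][0]++ -> VV[0]=[4, 0, 1]
Event 7: SEND 0->1: VV[0][0]++ -> VV[0]=[5, 0, 1], msg_vec=[5, 0, 1]; VV[1]=max(VV[1],msg_vec) then VV[1][1]++ -> VV[1]=[5, 4, 1]
Event 8: LOCAL 0: VV[0][0]++ -> VV[0]=[6, 0, 1]
Event 9: SEND 2->1: VV[2][2]++ -> VV[2]=[0, 0, 2], msg_vec=[0, 0, 2]; VV[1]=max(VV[1],msg_vec) then VV[1][1]++ -> VV[1]=[5, 5, 2]
Event 2 stamp: [2, 0, 0]
Event 5 stamp: [2, 3, 0]
[2, 0, 0] <= [2, 3, 0]? True. Equal? False. Happens-before: True

Answer: yes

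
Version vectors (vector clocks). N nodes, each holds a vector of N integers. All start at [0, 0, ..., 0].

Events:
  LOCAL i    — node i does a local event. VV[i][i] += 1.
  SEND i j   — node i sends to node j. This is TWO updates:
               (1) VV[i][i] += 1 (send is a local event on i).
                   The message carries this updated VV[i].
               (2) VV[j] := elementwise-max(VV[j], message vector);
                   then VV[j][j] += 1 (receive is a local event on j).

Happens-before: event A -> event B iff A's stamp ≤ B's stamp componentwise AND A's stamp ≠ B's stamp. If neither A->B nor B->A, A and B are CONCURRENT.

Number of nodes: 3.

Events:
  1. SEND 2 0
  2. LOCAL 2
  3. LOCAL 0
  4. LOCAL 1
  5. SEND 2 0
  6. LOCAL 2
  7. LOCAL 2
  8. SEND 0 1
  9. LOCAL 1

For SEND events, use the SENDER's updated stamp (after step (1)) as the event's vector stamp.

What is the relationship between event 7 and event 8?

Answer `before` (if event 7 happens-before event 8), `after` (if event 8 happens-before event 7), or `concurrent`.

Answer: concurrent

Derivation:
Initial: VV[0]=[0, 0, 0]
Initial: VV[1]=[0, 0, 0]
Initial: VV[2]=[0, 0, 0]
Event 1: SEND 2->0: VV[2][2]++ -> VV[2]=[0, 0, 1], msg_vec=[0, 0, 1]; VV[0]=max(VV[0],msg_vec) then VV[0][0]++ -> VV[0]=[1, 0, 1]
Event 2: LOCAL 2: VV[2][2]++ -> VV[2]=[0, 0, 2]
Event 3: LOCAL 0: VV[0][0]++ -> VV[0]=[2, 0, 1]
Event 4: LOCAL 1: VV[1][1]++ -> VV[1]=[0, 1, 0]
Event 5: SEND 2->0: VV[2][2]++ -> VV[2]=[0, 0, 3], msg_vec=[0, 0, 3]; VV[0]=max(VV[0],msg_vec) then VV[0][0]++ -> VV[0]=[3, 0, 3]
Event 6: LOCAL 2: VV[2][2]++ -> VV[2]=[0, 0, 4]
Event 7: LOCAL 2: VV[2][2]++ -> VV[2]=[0, 0, 5]
Event 8: SEND 0->1: VV[0][0]++ -> VV[0]=[4, 0, 3], msg_vec=[4, 0, 3]; VV[1]=max(VV[1],msg_vec) then VV[1][1]++ -> VV[1]=[4, 2, 3]
Event 9: LOCAL 1: VV[1][1]++ -> VV[1]=[4, 3, 3]
Event 7 stamp: [0, 0, 5]
Event 8 stamp: [4, 0, 3]
[0, 0, 5] <= [4, 0, 3]? False
[4, 0, 3] <= [0, 0, 5]? False
Relation: concurrent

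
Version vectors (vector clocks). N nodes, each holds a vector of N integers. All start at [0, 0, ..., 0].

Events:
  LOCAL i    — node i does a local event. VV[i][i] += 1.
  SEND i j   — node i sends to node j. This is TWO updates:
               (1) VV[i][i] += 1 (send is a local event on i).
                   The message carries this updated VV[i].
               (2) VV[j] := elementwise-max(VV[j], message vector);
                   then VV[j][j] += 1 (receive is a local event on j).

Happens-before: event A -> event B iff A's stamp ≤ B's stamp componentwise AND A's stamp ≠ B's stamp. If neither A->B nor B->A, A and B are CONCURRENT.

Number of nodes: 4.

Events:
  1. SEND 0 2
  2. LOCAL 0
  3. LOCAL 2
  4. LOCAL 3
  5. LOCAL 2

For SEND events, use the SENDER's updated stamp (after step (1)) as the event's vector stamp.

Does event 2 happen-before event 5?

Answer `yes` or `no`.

Initial: VV[0]=[0, 0, 0, 0]
Initial: VV[1]=[0, 0, 0, 0]
Initial: VV[2]=[0, 0, 0, 0]
Initial: VV[3]=[0, 0, 0, 0]
Event 1: SEND 0->2: VV[0][0]++ -> VV[0]=[1, 0, 0, 0], msg_vec=[1, 0, 0, 0]; VV[2]=max(VV[2],msg_vec) then VV[2][2]++ -> VV[2]=[1, 0, 1, 0]
Event 2: LOCAL 0: VV[0][0]++ -> VV[0]=[2, 0, 0, 0]
Event 3: LOCAL 2: VV[2][2]++ -> VV[2]=[1, 0, 2, 0]
Event 4: LOCAL 3: VV[3][3]++ -> VV[3]=[0, 0, 0, 1]
Event 5: LOCAL 2: VV[2][2]++ -> VV[2]=[1, 0, 3, 0]
Event 2 stamp: [2, 0, 0, 0]
Event 5 stamp: [1, 0, 3, 0]
[2, 0, 0, 0] <= [1, 0, 3, 0]? False. Equal? False. Happens-before: False

Answer: no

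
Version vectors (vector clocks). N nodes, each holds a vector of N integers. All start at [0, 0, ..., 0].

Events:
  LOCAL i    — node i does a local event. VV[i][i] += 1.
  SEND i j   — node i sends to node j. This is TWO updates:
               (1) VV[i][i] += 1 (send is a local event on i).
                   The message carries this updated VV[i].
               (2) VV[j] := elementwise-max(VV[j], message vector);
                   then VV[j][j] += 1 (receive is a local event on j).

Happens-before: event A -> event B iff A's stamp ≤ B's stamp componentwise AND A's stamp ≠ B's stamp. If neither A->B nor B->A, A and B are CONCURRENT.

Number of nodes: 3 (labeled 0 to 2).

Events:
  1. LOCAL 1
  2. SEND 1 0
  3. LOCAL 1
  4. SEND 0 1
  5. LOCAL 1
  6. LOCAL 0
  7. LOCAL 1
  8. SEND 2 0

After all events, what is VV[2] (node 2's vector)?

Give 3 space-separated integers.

Answer: 0 0 1

Derivation:
Initial: VV[0]=[0, 0, 0]
Initial: VV[1]=[0, 0, 0]
Initial: VV[2]=[0, 0, 0]
Event 1: LOCAL 1: VV[1][1]++ -> VV[1]=[0, 1, 0]
Event 2: SEND 1->0: VV[1][1]++ -> VV[1]=[0, 2, 0], msg_vec=[0, 2, 0]; VV[0]=max(VV[0],msg_vec) then VV[0][0]++ -> VV[0]=[1, 2, 0]
Event 3: LOCAL 1: VV[1][1]++ -> VV[1]=[0, 3, 0]
Event 4: SEND 0->1: VV[0][0]++ -> VV[0]=[2, 2, 0], msg_vec=[2, 2, 0]; VV[1]=max(VV[1],msg_vec) then VV[1][1]++ -> VV[1]=[2, 4, 0]
Event 5: LOCAL 1: VV[1][1]++ -> VV[1]=[2, 5, 0]
Event 6: LOCAL 0: VV[0][0]++ -> VV[0]=[3, 2, 0]
Event 7: LOCAL 1: VV[1][1]++ -> VV[1]=[2, 6, 0]
Event 8: SEND 2->0: VV[2][2]++ -> VV[2]=[0, 0, 1], msg_vec=[0, 0, 1]; VV[0]=max(VV[0],msg_vec) then VV[0][0]++ -> VV[0]=[4, 2, 1]
Final vectors: VV[0]=[4, 2, 1]; VV[1]=[2, 6, 0]; VV[2]=[0, 0, 1]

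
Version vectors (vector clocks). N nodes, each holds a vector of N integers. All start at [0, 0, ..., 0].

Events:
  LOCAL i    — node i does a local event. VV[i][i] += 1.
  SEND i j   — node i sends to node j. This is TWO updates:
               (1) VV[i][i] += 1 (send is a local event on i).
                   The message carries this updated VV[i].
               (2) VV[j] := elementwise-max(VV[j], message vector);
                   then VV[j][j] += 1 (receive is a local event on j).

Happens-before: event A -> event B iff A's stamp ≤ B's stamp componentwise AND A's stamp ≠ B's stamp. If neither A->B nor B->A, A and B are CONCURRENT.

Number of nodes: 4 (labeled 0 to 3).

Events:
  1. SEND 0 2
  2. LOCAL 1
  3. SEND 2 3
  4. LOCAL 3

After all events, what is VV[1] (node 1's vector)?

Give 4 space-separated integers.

Initial: VV[0]=[0, 0, 0, 0]
Initial: VV[1]=[0, 0, 0, 0]
Initial: VV[2]=[0, 0, 0, 0]
Initial: VV[3]=[0, 0, 0, 0]
Event 1: SEND 0->2: VV[0][0]++ -> VV[0]=[1, 0, 0, 0], msg_vec=[1, 0, 0, 0]; VV[2]=max(VV[2],msg_vec) then VV[2][2]++ -> VV[2]=[1, 0, 1, 0]
Event 2: LOCAL 1: VV[1][1]++ -> VV[1]=[0, 1, 0, 0]
Event 3: SEND 2->3: VV[2][2]++ -> VV[2]=[1, 0, 2, 0], msg_vec=[1, 0, 2, 0]; VV[3]=max(VV[3],msg_vec) then VV[3][3]++ -> VV[3]=[1, 0, 2, 1]
Event 4: LOCAL 3: VV[3][3]++ -> VV[3]=[1, 0, 2, 2]
Final vectors: VV[0]=[1, 0, 0, 0]; VV[1]=[0, 1, 0, 0]; VV[2]=[1, 0, 2, 0]; VV[3]=[1, 0, 2, 2]

Answer: 0 1 0 0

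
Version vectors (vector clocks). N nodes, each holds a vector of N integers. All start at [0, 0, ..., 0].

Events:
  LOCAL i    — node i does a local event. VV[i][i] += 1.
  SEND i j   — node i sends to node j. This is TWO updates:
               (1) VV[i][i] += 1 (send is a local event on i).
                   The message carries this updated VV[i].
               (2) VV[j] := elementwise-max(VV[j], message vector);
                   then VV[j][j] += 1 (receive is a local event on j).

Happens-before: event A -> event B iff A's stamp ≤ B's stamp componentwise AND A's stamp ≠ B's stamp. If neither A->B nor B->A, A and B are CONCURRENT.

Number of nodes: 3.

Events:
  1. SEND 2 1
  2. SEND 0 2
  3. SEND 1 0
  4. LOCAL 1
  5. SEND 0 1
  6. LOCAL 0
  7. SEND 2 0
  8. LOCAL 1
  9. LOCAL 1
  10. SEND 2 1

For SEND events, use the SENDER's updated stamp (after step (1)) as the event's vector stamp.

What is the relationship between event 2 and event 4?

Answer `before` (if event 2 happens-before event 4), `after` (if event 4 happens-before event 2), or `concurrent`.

Initial: VV[0]=[0, 0, 0]
Initial: VV[1]=[0, 0, 0]
Initial: VV[2]=[0, 0, 0]
Event 1: SEND 2->1: VV[2][2]++ -> VV[2]=[0, 0, 1], msg_vec=[0, 0, 1]; VV[1]=max(VV[1],msg_vec) then VV[1][1]++ -> VV[1]=[0, 1, 1]
Event 2: SEND 0->2: VV[0][0]++ -> VV[0]=[1, 0, 0], msg_vec=[1, 0, 0]; VV[2]=max(VV[2],msg_vec) then VV[2][2]++ -> VV[2]=[1, 0, 2]
Event 3: SEND 1->0: VV[1][1]++ -> VV[1]=[0, 2, 1], msg_vec=[0, 2, 1]; VV[0]=max(VV[0],msg_vec) then VV[0][0]++ -> VV[0]=[2, 2, 1]
Event 4: LOCAL 1: VV[1][1]++ -> VV[1]=[0, 3, 1]
Event 5: SEND 0->1: VV[0][0]++ -> VV[0]=[3, 2, 1], msg_vec=[3, 2, 1]; VV[1]=max(VV[1],msg_vec) then VV[1][1]++ -> VV[1]=[3, 4, 1]
Event 6: LOCAL 0: VV[0][0]++ -> VV[0]=[4, 2, 1]
Event 7: SEND 2->0: VV[2][2]++ -> VV[2]=[1, 0, 3], msg_vec=[1, 0, 3]; VV[0]=max(VV[0],msg_vec) then VV[0][0]++ -> VV[0]=[5, 2, 3]
Event 8: LOCAL 1: VV[1][1]++ -> VV[1]=[3, 5, 1]
Event 9: LOCAL 1: VV[1][1]++ -> VV[1]=[3, 6, 1]
Event 10: SEND 2->1: VV[2][2]++ -> VV[2]=[1, 0, 4], msg_vec=[1, 0, 4]; VV[1]=max(VV[1],msg_vec) then VV[1][1]++ -> VV[1]=[3, 7, 4]
Event 2 stamp: [1, 0, 0]
Event 4 stamp: [0, 3, 1]
[1, 0, 0] <= [0, 3, 1]? False
[0, 3, 1] <= [1, 0, 0]? False
Relation: concurrent

Answer: concurrent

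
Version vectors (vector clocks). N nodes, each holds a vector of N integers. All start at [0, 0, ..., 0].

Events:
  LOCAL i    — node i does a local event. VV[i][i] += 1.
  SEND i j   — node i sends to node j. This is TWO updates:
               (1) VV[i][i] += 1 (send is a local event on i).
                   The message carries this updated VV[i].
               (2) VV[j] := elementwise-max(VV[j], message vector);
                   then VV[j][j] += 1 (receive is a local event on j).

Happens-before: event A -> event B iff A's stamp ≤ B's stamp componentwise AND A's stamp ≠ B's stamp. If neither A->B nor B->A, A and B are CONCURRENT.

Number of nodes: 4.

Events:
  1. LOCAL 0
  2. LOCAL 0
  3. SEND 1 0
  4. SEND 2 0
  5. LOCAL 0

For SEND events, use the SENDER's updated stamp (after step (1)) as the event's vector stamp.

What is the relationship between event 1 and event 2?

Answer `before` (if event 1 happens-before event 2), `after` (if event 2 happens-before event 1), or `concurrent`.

Initial: VV[0]=[0, 0, 0, 0]
Initial: VV[1]=[0, 0, 0, 0]
Initial: VV[2]=[0, 0, 0, 0]
Initial: VV[3]=[0, 0, 0, 0]
Event 1: LOCAL 0: VV[0][0]++ -> VV[0]=[1, 0, 0, 0]
Event 2: LOCAL 0: VV[0][0]++ -> VV[0]=[2, 0, 0, 0]
Event 3: SEND 1->0: VV[1][1]++ -> VV[1]=[0, 1, 0, 0], msg_vec=[0, 1, 0, 0]; VV[0]=max(VV[0],msg_vec) then VV[0][0]++ -> VV[0]=[3, 1, 0, 0]
Event 4: SEND 2->0: VV[2][2]++ -> VV[2]=[0, 0, 1, 0], msg_vec=[0, 0, 1, 0]; VV[0]=max(VV[0],msg_vec) then VV[0][0]++ -> VV[0]=[4, 1, 1, 0]
Event 5: LOCAL 0: VV[0][0]++ -> VV[0]=[5, 1, 1, 0]
Event 1 stamp: [1, 0, 0, 0]
Event 2 stamp: [2, 0, 0, 0]
[1, 0, 0, 0] <= [2, 0, 0, 0]? True
[2, 0, 0, 0] <= [1, 0, 0, 0]? False
Relation: before

Answer: before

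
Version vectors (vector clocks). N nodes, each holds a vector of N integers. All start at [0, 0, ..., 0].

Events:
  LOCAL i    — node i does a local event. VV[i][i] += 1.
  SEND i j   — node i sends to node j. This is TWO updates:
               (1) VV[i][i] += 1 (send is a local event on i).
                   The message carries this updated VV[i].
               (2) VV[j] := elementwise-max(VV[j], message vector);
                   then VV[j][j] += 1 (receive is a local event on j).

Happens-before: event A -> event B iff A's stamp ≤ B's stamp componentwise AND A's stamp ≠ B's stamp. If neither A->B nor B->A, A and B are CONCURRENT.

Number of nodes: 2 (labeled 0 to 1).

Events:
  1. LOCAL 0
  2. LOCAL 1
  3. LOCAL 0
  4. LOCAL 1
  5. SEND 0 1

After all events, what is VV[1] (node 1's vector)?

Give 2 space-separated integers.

Initial: VV[0]=[0, 0]
Initial: VV[1]=[0, 0]
Event 1: LOCAL 0: VV[0][0]++ -> VV[0]=[1, 0]
Event 2: LOCAL 1: VV[1][1]++ -> VV[1]=[0, 1]
Event 3: LOCAL 0: VV[0][0]++ -> VV[0]=[2, 0]
Event 4: LOCAL 1: VV[1][1]++ -> VV[1]=[0, 2]
Event 5: SEND 0->1: VV[0][0]++ -> VV[0]=[3, 0], msg_vec=[3, 0]; VV[1]=max(VV[1],msg_vec) then VV[1][1]++ -> VV[1]=[3, 3]
Final vectors: VV[0]=[3, 0]; VV[1]=[3, 3]

Answer: 3 3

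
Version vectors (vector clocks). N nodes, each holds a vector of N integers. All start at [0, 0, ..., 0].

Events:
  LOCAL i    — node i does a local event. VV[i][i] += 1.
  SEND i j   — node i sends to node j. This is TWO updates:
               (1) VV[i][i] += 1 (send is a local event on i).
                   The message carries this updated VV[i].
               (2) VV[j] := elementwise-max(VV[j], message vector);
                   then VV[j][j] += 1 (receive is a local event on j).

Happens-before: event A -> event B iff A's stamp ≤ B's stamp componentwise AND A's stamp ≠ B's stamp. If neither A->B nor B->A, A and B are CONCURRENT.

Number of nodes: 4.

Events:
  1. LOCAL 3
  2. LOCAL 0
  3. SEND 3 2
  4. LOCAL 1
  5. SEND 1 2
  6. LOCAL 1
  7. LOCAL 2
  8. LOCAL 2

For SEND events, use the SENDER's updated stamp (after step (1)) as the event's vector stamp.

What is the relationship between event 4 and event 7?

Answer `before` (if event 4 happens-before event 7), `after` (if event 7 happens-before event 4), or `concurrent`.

Answer: before

Derivation:
Initial: VV[0]=[0, 0, 0, 0]
Initial: VV[1]=[0, 0, 0, 0]
Initial: VV[2]=[0, 0, 0, 0]
Initial: VV[3]=[0, 0, 0, 0]
Event 1: LOCAL 3: VV[3][3]++ -> VV[3]=[0, 0, 0, 1]
Event 2: LOCAL 0: VV[0][0]++ -> VV[0]=[1, 0, 0, 0]
Event 3: SEND 3->2: VV[3][3]++ -> VV[3]=[0, 0, 0, 2], msg_vec=[0, 0, 0, 2]; VV[2]=max(VV[2],msg_vec) then VV[2][2]++ -> VV[2]=[0, 0, 1, 2]
Event 4: LOCAL 1: VV[1][1]++ -> VV[1]=[0, 1, 0, 0]
Event 5: SEND 1->2: VV[1][1]++ -> VV[1]=[0, 2, 0, 0], msg_vec=[0, 2, 0, 0]; VV[2]=max(VV[2],msg_vec) then VV[2][2]++ -> VV[2]=[0, 2, 2, 2]
Event 6: LOCAL 1: VV[1][1]++ -> VV[1]=[0, 3, 0, 0]
Event 7: LOCAL 2: VV[2][2]++ -> VV[2]=[0, 2, 3, 2]
Event 8: LOCAL 2: VV[2][2]++ -> VV[2]=[0, 2, 4, 2]
Event 4 stamp: [0, 1, 0, 0]
Event 7 stamp: [0, 2, 3, 2]
[0, 1, 0, 0] <= [0, 2, 3, 2]? True
[0, 2, 3, 2] <= [0, 1, 0, 0]? False
Relation: before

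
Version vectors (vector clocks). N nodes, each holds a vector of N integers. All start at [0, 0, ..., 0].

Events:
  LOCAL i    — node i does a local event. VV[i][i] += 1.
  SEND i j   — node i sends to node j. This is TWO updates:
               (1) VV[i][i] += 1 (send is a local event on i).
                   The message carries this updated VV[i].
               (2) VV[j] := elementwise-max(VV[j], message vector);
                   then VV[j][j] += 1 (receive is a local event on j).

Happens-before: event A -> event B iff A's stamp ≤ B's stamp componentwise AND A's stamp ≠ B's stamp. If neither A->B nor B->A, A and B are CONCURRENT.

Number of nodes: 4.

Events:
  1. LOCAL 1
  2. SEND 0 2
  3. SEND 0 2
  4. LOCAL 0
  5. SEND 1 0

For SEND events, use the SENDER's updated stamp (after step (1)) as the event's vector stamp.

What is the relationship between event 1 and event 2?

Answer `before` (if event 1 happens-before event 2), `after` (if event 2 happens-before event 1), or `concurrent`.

Initial: VV[0]=[0, 0, 0, 0]
Initial: VV[1]=[0, 0, 0, 0]
Initial: VV[2]=[0, 0, 0, 0]
Initial: VV[3]=[0, 0, 0, 0]
Event 1: LOCAL 1: VV[1][1]++ -> VV[1]=[0, 1, 0, 0]
Event 2: SEND 0->2: VV[0][0]++ -> VV[0]=[1, 0, 0, 0], msg_vec=[1, 0, 0, 0]; VV[2]=max(VV[2],msg_vec) then VV[2][2]++ -> VV[2]=[1, 0, 1, 0]
Event 3: SEND 0->2: VV[0][0]++ -> VV[0]=[2, 0, 0, 0], msg_vec=[2, 0, 0, 0]; VV[2]=max(VV[2],msg_vec) then VV[2][2]++ -> VV[2]=[2, 0, 2, 0]
Event 4: LOCAL 0: VV[0][0]++ -> VV[0]=[3, 0, 0, 0]
Event 5: SEND 1->0: VV[1][1]++ -> VV[1]=[0, 2, 0, 0], msg_vec=[0, 2, 0, 0]; VV[0]=max(VV[0],msg_vec) then VV[0][0]++ -> VV[0]=[4, 2, 0, 0]
Event 1 stamp: [0, 1, 0, 0]
Event 2 stamp: [1, 0, 0, 0]
[0, 1, 0, 0] <= [1, 0, 0, 0]? False
[1, 0, 0, 0] <= [0, 1, 0, 0]? False
Relation: concurrent

Answer: concurrent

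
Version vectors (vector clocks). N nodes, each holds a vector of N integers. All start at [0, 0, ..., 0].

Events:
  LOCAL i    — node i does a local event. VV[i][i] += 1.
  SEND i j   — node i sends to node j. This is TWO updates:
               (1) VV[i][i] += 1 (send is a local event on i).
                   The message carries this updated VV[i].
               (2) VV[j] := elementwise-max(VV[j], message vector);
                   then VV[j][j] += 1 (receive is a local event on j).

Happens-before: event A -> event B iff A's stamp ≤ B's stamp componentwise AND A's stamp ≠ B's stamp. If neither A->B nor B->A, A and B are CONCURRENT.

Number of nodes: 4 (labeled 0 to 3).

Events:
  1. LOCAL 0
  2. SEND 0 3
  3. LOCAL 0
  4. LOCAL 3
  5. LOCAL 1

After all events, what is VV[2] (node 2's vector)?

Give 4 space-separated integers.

Answer: 0 0 0 0

Derivation:
Initial: VV[0]=[0, 0, 0, 0]
Initial: VV[1]=[0, 0, 0, 0]
Initial: VV[2]=[0, 0, 0, 0]
Initial: VV[3]=[0, 0, 0, 0]
Event 1: LOCAL 0: VV[0][0]++ -> VV[0]=[1, 0, 0, 0]
Event 2: SEND 0->3: VV[0][0]++ -> VV[0]=[2, 0, 0, 0], msg_vec=[2, 0, 0, 0]; VV[3]=max(VV[3],msg_vec) then VV[3][3]++ -> VV[3]=[2, 0, 0, 1]
Event 3: LOCAL 0: VV[0][0]++ -> VV[0]=[3, 0, 0, 0]
Event 4: LOCAL 3: VV[3][3]++ -> VV[3]=[2, 0, 0, 2]
Event 5: LOCAL 1: VV[1][1]++ -> VV[1]=[0, 1, 0, 0]
Final vectors: VV[0]=[3, 0, 0, 0]; VV[1]=[0, 1, 0, 0]; VV[2]=[0, 0, 0, 0]; VV[3]=[2, 0, 0, 2]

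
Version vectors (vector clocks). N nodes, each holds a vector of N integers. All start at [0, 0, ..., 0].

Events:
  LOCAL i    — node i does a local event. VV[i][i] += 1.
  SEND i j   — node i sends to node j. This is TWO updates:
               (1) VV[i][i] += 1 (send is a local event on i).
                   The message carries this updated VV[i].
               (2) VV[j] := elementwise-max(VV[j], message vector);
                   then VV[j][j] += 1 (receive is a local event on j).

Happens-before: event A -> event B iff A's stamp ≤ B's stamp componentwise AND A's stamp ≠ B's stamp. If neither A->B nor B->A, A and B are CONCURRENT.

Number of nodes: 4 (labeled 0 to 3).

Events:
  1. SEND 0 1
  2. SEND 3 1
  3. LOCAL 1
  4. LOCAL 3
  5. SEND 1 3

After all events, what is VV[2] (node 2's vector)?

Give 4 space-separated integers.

Initial: VV[0]=[0, 0, 0, 0]
Initial: VV[1]=[0, 0, 0, 0]
Initial: VV[2]=[0, 0, 0, 0]
Initial: VV[3]=[0, 0, 0, 0]
Event 1: SEND 0->1: VV[0][0]++ -> VV[0]=[1, 0, 0, 0], msg_vec=[1, 0, 0, 0]; VV[1]=max(VV[1],msg_vec) then VV[1][1]++ -> VV[1]=[1, 1, 0, 0]
Event 2: SEND 3->1: VV[3][3]++ -> VV[3]=[0, 0, 0, 1], msg_vec=[0, 0, 0, 1]; VV[1]=max(VV[1],msg_vec) then VV[1][1]++ -> VV[1]=[1, 2, 0, 1]
Event 3: LOCAL 1: VV[1][1]++ -> VV[1]=[1, 3, 0, 1]
Event 4: LOCAL 3: VV[3][3]++ -> VV[3]=[0, 0, 0, 2]
Event 5: SEND 1->3: VV[1][1]++ -> VV[1]=[1, 4, 0, 1], msg_vec=[1, 4, 0, 1]; VV[3]=max(VV[3],msg_vec) then VV[3][3]++ -> VV[3]=[1, 4, 0, 3]
Final vectors: VV[0]=[1, 0, 0, 0]; VV[1]=[1, 4, 0, 1]; VV[2]=[0, 0, 0, 0]; VV[3]=[1, 4, 0, 3]

Answer: 0 0 0 0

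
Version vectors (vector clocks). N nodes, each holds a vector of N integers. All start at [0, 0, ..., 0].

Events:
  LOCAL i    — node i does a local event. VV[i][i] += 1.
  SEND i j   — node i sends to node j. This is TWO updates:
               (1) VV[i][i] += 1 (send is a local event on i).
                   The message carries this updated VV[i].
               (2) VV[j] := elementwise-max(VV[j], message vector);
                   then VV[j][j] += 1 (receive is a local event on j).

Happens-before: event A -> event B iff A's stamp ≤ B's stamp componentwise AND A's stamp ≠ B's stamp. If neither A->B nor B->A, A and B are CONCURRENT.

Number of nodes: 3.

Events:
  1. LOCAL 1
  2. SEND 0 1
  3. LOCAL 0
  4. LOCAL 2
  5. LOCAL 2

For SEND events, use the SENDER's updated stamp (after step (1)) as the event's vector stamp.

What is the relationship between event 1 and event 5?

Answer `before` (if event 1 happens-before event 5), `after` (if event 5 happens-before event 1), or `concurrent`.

Answer: concurrent

Derivation:
Initial: VV[0]=[0, 0, 0]
Initial: VV[1]=[0, 0, 0]
Initial: VV[2]=[0, 0, 0]
Event 1: LOCAL 1: VV[1][1]++ -> VV[1]=[0, 1, 0]
Event 2: SEND 0->1: VV[0][0]++ -> VV[0]=[1, 0, 0], msg_vec=[1, 0, 0]; VV[1]=max(VV[1],msg_vec) then VV[1][1]++ -> VV[1]=[1, 2, 0]
Event 3: LOCAL 0: VV[0][0]++ -> VV[0]=[2, 0, 0]
Event 4: LOCAL 2: VV[2][2]++ -> VV[2]=[0, 0, 1]
Event 5: LOCAL 2: VV[2][2]++ -> VV[2]=[0, 0, 2]
Event 1 stamp: [0, 1, 0]
Event 5 stamp: [0, 0, 2]
[0, 1, 0] <= [0, 0, 2]? False
[0, 0, 2] <= [0, 1, 0]? False
Relation: concurrent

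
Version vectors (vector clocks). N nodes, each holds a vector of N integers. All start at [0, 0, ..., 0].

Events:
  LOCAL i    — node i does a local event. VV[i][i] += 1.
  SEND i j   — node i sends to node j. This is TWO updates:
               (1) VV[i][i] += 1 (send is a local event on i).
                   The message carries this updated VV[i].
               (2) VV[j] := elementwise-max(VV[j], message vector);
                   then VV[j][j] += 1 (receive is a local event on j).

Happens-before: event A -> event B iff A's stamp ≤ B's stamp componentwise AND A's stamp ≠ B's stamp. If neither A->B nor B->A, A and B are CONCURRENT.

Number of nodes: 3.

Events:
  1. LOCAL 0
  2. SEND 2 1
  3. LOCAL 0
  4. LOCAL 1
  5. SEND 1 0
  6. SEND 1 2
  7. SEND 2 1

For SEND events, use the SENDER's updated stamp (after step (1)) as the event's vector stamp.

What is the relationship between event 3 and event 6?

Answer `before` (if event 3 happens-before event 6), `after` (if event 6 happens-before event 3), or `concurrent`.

Initial: VV[0]=[0, 0, 0]
Initial: VV[1]=[0, 0, 0]
Initial: VV[2]=[0, 0, 0]
Event 1: LOCAL 0: VV[0][0]++ -> VV[0]=[1, 0, 0]
Event 2: SEND 2->1: VV[2][2]++ -> VV[2]=[0, 0, 1], msg_vec=[0, 0, 1]; VV[1]=max(VV[1],msg_vec) then VV[1][1]++ -> VV[1]=[0, 1, 1]
Event 3: LOCAL 0: VV[0][0]++ -> VV[0]=[2, 0, 0]
Event 4: LOCAL 1: VV[1][1]++ -> VV[1]=[0, 2, 1]
Event 5: SEND 1->0: VV[1][1]++ -> VV[1]=[0, 3, 1], msg_vec=[0, 3, 1]; VV[0]=max(VV[0],msg_vec) then VV[0][0]++ -> VV[0]=[3, 3, 1]
Event 6: SEND 1->2: VV[1][1]++ -> VV[1]=[0, 4, 1], msg_vec=[0, 4, 1]; VV[2]=max(VV[2],msg_vec) then VV[2][2]++ -> VV[2]=[0, 4, 2]
Event 7: SEND 2->1: VV[2][2]++ -> VV[2]=[0, 4, 3], msg_vec=[0, 4, 3]; VV[1]=max(VV[1],msg_vec) then VV[1][1]++ -> VV[1]=[0, 5, 3]
Event 3 stamp: [2, 0, 0]
Event 6 stamp: [0, 4, 1]
[2, 0, 0] <= [0, 4, 1]? False
[0, 4, 1] <= [2, 0, 0]? False
Relation: concurrent

Answer: concurrent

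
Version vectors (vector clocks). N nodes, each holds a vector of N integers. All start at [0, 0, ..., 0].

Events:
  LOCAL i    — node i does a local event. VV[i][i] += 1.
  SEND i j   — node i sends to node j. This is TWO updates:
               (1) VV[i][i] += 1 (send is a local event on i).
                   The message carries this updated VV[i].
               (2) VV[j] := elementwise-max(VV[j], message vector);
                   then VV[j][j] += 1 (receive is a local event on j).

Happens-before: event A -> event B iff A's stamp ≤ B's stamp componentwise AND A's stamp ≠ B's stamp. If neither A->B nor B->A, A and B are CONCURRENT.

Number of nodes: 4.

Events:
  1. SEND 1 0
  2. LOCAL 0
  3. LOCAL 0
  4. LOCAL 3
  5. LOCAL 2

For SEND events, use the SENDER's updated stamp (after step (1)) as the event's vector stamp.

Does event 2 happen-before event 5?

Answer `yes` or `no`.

Answer: no

Derivation:
Initial: VV[0]=[0, 0, 0, 0]
Initial: VV[1]=[0, 0, 0, 0]
Initial: VV[2]=[0, 0, 0, 0]
Initial: VV[3]=[0, 0, 0, 0]
Event 1: SEND 1->0: VV[1][1]++ -> VV[1]=[0, 1, 0, 0], msg_vec=[0, 1, 0, 0]; VV[0]=max(VV[0],msg_vec) then VV[0][0]++ -> VV[0]=[1, 1, 0, 0]
Event 2: LOCAL 0: VV[0][0]++ -> VV[0]=[2, 1, 0, 0]
Event 3: LOCAL 0: VV[0][0]++ -> VV[0]=[3, 1, 0, 0]
Event 4: LOCAL 3: VV[3][3]++ -> VV[3]=[0, 0, 0, 1]
Event 5: LOCAL 2: VV[2][2]++ -> VV[2]=[0, 0, 1, 0]
Event 2 stamp: [2, 1, 0, 0]
Event 5 stamp: [0, 0, 1, 0]
[2, 1, 0, 0] <= [0, 0, 1, 0]? False. Equal? False. Happens-before: False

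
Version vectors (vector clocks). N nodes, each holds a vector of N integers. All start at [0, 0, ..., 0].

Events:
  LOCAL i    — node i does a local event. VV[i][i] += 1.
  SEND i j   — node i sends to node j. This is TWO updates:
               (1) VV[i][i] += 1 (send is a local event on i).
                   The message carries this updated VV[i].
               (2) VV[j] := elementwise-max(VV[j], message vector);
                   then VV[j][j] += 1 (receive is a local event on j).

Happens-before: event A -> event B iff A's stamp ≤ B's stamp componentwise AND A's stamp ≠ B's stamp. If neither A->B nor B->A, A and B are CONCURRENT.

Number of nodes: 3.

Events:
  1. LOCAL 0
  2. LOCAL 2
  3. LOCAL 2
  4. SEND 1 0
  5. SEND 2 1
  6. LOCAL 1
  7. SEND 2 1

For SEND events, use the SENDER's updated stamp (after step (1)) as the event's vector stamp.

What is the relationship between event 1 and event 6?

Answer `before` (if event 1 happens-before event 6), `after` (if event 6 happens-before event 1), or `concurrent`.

Answer: concurrent

Derivation:
Initial: VV[0]=[0, 0, 0]
Initial: VV[1]=[0, 0, 0]
Initial: VV[2]=[0, 0, 0]
Event 1: LOCAL 0: VV[0][0]++ -> VV[0]=[1, 0, 0]
Event 2: LOCAL 2: VV[2][2]++ -> VV[2]=[0, 0, 1]
Event 3: LOCAL 2: VV[2][2]++ -> VV[2]=[0, 0, 2]
Event 4: SEND 1->0: VV[1][1]++ -> VV[1]=[0, 1, 0], msg_vec=[0, 1, 0]; VV[0]=max(VV[0],msg_vec) then VV[0][0]++ -> VV[0]=[2, 1, 0]
Event 5: SEND 2->1: VV[2][2]++ -> VV[2]=[0, 0, 3], msg_vec=[0, 0, 3]; VV[1]=max(VV[1],msg_vec) then VV[1][1]++ -> VV[1]=[0, 2, 3]
Event 6: LOCAL 1: VV[1][1]++ -> VV[1]=[0, 3, 3]
Event 7: SEND 2->1: VV[2][2]++ -> VV[2]=[0, 0, 4], msg_vec=[0, 0, 4]; VV[1]=max(VV[1],msg_vec) then VV[1][1]++ -> VV[1]=[0, 4, 4]
Event 1 stamp: [1, 0, 0]
Event 6 stamp: [0, 3, 3]
[1, 0, 0] <= [0, 3, 3]? False
[0, 3, 3] <= [1, 0, 0]? False
Relation: concurrent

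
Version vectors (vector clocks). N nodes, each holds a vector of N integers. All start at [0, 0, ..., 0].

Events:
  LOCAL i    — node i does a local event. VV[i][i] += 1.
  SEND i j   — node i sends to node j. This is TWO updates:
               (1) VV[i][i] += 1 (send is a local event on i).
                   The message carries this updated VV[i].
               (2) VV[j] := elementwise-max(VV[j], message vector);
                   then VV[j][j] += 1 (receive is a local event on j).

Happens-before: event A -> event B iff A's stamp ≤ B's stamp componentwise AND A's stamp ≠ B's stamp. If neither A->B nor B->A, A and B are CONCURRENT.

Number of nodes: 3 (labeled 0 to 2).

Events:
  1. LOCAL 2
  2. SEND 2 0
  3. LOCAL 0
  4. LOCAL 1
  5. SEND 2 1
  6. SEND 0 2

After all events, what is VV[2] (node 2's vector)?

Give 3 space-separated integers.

Answer: 3 0 4

Derivation:
Initial: VV[0]=[0, 0, 0]
Initial: VV[1]=[0, 0, 0]
Initial: VV[2]=[0, 0, 0]
Event 1: LOCAL 2: VV[2][2]++ -> VV[2]=[0, 0, 1]
Event 2: SEND 2->0: VV[2][2]++ -> VV[2]=[0, 0, 2], msg_vec=[0, 0, 2]; VV[0]=max(VV[0],msg_vec) then VV[0][0]++ -> VV[0]=[1, 0, 2]
Event 3: LOCAL 0: VV[0][0]++ -> VV[0]=[2, 0, 2]
Event 4: LOCAL 1: VV[1][1]++ -> VV[1]=[0, 1, 0]
Event 5: SEND 2->1: VV[2][2]++ -> VV[2]=[0, 0, 3], msg_vec=[0, 0, 3]; VV[1]=max(VV[1],msg_vec) then VV[1][1]++ -> VV[1]=[0, 2, 3]
Event 6: SEND 0->2: VV[0][0]++ -> VV[0]=[3, 0, 2], msg_vec=[3, 0, 2]; VV[2]=max(VV[2],msg_vec) then VV[2][2]++ -> VV[2]=[3, 0, 4]
Final vectors: VV[0]=[3, 0, 2]; VV[1]=[0, 2, 3]; VV[2]=[3, 0, 4]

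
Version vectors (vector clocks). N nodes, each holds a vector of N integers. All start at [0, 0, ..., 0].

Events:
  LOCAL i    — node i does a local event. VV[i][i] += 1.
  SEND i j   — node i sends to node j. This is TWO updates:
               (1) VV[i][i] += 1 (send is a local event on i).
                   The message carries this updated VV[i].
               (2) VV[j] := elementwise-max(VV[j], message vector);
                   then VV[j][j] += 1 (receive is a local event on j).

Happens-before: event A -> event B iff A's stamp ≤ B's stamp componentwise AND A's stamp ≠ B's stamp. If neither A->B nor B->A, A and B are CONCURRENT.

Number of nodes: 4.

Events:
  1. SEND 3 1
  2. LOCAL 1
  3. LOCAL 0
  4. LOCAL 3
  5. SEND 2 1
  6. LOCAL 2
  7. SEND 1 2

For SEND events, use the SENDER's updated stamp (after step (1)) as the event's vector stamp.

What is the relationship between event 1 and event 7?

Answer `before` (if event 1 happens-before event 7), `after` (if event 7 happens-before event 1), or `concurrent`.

Answer: before

Derivation:
Initial: VV[0]=[0, 0, 0, 0]
Initial: VV[1]=[0, 0, 0, 0]
Initial: VV[2]=[0, 0, 0, 0]
Initial: VV[3]=[0, 0, 0, 0]
Event 1: SEND 3->1: VV[3][3]++ -> VV[3]=[0, 0, 0, 1], msg_vec=[0, 0, 0, 1]; VV[1]=max(VV[1],msg_vec) then VV[1][1]++ -> VV[1]=[0, 1, 0, 1]
Event 2: LOCAL 1: VV[1][1]++ -> VV[1]=[0, 2, 0, 1]
Event 3: LOCAL 0: VV[0][0]++ -> VV[0]=[1, 0, 0, 0]
Event 4: LOCAL 3: VV[3][3]++ -> VV[3]=[0, 0, 0, 2]
Event 5: SEND 2->1: VV[2][2]++ -> VV[2]=[0, 0, 1, 0], msg_vec=[0, 0, 1, 0]; VV[1]=max(VV[1],msg_vec) then VV[1][1]++ -> VV[1]=[0, 3, 1, 1]
Event 6: LOCAL 2: VV[2][2]++ -> VV[2]=[0, 0, 2, 0]
Event 7: SEND 1->2: VV[1][1]++ -> VV[1]=[0, 4, 1, 1], msg_vec=[0, 4, 1, 1]; VV[2]=max(VV[2],msg_vec) then VV[2][2]++ -> VV[2]=[0, 4, 3, 1]
Event 1 stamp: [0, 0, 0, 1]
Event 7 stamp: [0, 4, 1, 1]
[0, 0, 0, 1] <= [0, 4, 1, 1]? True
[0, 4, 1, 1] <= [0, 0, 0, 1]? False
Relation: before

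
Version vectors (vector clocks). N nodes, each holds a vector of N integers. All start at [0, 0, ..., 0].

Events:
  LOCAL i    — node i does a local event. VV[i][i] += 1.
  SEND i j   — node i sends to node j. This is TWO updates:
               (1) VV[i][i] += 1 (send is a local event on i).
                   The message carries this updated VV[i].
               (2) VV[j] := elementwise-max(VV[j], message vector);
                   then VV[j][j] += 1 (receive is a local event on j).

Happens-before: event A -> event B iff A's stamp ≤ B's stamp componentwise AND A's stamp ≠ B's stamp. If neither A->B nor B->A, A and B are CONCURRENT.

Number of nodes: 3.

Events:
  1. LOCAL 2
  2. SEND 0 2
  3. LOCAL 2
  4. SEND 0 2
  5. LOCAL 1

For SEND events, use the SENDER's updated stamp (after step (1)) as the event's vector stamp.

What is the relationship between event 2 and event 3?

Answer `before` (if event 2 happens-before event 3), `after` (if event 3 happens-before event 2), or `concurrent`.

Initial: VV[0]=[0, 0, 0]
Initial: VV[1]=[0, 0, 0]
Initial: VV[2]=[0, 0, 0]
Event 1: LOCAL 2: VV[2][2]++ -> VV[2]=[0, 0, 1]
Event 2: SEND 0->2: VV[0][0]++ -> VV[0]=[1, 0, 0], msg_vec=[1, 0, 0]; VV[2]=max(VV[2],msg_vec) then VV[2][2]++ -> VV[2]=[1, 0, 2]
Event 3: LOCAL 2: VV[2][2]++ -> VV[2]=[1, 0, 3]
Event 4: SEND 0->2: VV[0][0]++ -> VV[0]=[2, 0, 0], msg_vec=[2, 0, 0]; VV[2]=max(VV[2],msg_vec) then VV[2][2]++ -> VV[2]=[2, 0, 4]
Event 5: LOCAL 1: VV[1][1]++ -> VV[1]=[0, 1, 0]
Event 2 stamp: [1, 0, 0]
Event 3 stamp: [1, 0, 3]
[1, 0, 0] <= [1, 0, 3]? True
[1, 0, 3] <= [1, 0, 0]? False
Relation: before

Answer: before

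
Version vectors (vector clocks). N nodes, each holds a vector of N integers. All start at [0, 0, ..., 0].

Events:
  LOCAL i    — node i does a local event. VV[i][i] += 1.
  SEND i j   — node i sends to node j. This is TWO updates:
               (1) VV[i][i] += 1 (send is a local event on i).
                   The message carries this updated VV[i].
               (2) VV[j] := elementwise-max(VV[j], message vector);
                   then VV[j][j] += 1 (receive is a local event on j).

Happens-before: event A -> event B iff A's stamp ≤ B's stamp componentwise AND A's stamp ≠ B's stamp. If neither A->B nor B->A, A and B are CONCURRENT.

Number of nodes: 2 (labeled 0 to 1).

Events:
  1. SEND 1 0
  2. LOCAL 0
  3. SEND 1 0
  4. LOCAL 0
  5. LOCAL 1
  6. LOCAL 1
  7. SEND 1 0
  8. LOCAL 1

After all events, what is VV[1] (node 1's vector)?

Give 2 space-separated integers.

Answer: 0 6

Derivation:
Initial: VV[0]=[0, 0]
Initial: VV[1]=[0, 0]
Event 1: SEND 1->0: VV[1][1]++ -> VV[1]=[0, 1], msg_vec=[0, 1]; VV[0]=max(VV[0],msg_vec) then VV[0][0]++ -> VV[0]=[1, 1]
Event 2: LOCAL 0: VV[0][0]++ -> VV[0]=[2, 1]
Event 3: SEND 1->0: VV[1][1]++ -> VV[1]=[0, 2], msg_vec=[0, 2]; VV[0]=max(VV[0],msg_vec) then VV[0][0]++ -> VV[0]=[3, 2]
Event 4: LOCAL 0: VV[0][0]++ -> VV[0]=[4, 2]
Event 5: LOCAL 1: VV[1][1]++ -> VV[1]=[0, 3]
Event 6: LOCAL 1: VV[1][1]++ -> VV[1]=[0, 4]
Event 7: SEND 1->0: VV[1][1]++ -> VV[1]=[0, 5], msg_vec=[0, 5]; VV[0]=max(VV[0],msg_vec) then VV[0][0]++ -> VV[0]=[5, 5]
Event 8: LOCAL 1: VV[1][1]++ -> VV[1]=[0, 6]
Final vectors: VV[0]=[5, 5]; VV[1]=[0, 6]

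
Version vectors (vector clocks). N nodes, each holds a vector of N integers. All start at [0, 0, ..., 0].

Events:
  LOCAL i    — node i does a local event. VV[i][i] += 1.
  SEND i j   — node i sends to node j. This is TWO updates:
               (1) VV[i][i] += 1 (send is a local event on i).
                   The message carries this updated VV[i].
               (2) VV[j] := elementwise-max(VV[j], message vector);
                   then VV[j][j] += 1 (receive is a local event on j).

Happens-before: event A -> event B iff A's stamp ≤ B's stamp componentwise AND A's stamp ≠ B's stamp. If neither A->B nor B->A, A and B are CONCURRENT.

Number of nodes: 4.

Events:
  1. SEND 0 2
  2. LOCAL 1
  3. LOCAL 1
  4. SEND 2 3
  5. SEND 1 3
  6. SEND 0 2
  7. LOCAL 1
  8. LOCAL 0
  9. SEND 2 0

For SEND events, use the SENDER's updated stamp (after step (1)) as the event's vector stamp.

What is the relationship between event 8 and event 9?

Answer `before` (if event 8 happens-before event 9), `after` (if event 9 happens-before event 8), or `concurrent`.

Answer: concurrent

Derivation:
Initial: VV[0]=[0, 0, 0, 0]
Initial: VV[1]=[0, 0, 0, 0]
Initial: VV[2]=[0, 0, 0, 0]
Initial: VV[3]=[0, 0, 0, 0]
Event 1: SEND 0->2: VV[0][0]++ -> VV[0]=[1, 0, 0, 0], msg_vec=[1, 0, 0, 0]; VV[2]=max(VV[2],msg_vec) then VV[2][2]++ -> VV[2]=[1, 0, 1, 0]
Event 2: LOCAL 1: VV[1][1]++ -> VV[1]=[0, 1, 0, 0]
Event 3: LOCAL 1: VV[1][1]++ -> VV[1]=[0, 2, 0, 0]
Event 4: SEND 2->3: VV[2][2]++ -> VV[2]=[1, 0, 2, 0], msg_vec=[1, 0, 2, 0]; VV[3]=max(VV[3],msg_vec) then VV[3][3]++ -> VV[3]=[1, 0, 2, 1]
Event 5: SEND 1->3: VV[1][1]++ -> VV[1]=[0, 3, 0, 0], msg_vec=[0, 3, 0, 0]; VV[3]=max(VV[3],msg_vec) then VV[3][3]++ -> VV[3]=[1, 3, 2, 2]
Event 6: SEND 0->2: VV[0][0]++ -> VV[0]=[2, 0, 0, 0], msg_vec=[2, 0, 0, 0]; VV[2]=max(VV[2],msg_vec) then VV[2][2]++ -> VV[2]=[2, 0, 3, 0]
Event 7: LOCAL 1: VV[1][1]++ -> VV[1]=[0, 4, 0, 0]
Event 8: LOCAL 0: VV[0][0]++ -> VV[0]=[3, 0, 0, 0]
Event 9: SEND 2->0: VV[2][2]++ -> VV[2]=[2, 0, 4, 0], msg_vec=[2, 0, 4, 0]; VV[0]=max(VV[0],msg_vec) then VV[0][0]++ -> VV[0]=[4, 0, 4, 0]
Event 8 stamp: [3, 0, 0, 0]
Event 9 stamp: [2, 0, 4, 0]
[3, 0, 0, 0] <= [2, 0, 4, 0]? False
[2, 0, 4, 0] <= [3, 0, 0, 0]? False
Relation: concurrent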